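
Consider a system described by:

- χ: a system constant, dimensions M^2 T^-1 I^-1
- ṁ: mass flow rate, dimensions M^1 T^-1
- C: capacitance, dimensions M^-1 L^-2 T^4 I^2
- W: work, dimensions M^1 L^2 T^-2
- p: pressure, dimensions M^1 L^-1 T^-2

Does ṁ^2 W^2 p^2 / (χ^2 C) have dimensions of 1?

no

Sum the exponent of each base dimension across the product:
  M: −2·[χ]_M + 2·[ṁ]_M − [C]_M + 2·[W]_M + 2·[p]_M = −2·(2) + 2·(1) − (-1) + 2·(1) + 2·(1) = 3
  L: −2·[χ]_L + 2·[ṁ]_L − [C]_L + 2·[W]_L + 2·[p]_L = −2·(0) + 2·(0) − (-2) + 2·(2) + 2·(-1) = 4
  T: −2·[χ]_T + 2·[ṁ]_T − [C]_T + 2·[W]_T + 2·[p]_T = −2·(-1) + 2·(-1) − (4) + 2·(-2) + 2·(-2) = -12
  I: −2·[χ]_I + 2·[ṁ]_I − [C]_I + 2·[W]_I + 2·[p]_I = −2·(-1) + 2·(0) − (2) + 2·(0) + 2·(0) = 0
Net dimensions [M³ L⁴ T⁻¹²] ≠ [1] — not dimensionless.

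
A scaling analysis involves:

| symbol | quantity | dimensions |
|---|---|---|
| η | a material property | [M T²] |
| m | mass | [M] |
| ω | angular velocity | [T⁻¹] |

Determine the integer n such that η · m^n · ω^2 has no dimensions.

-1

Balance the M exponent: (1)·n from m, plus (1) + 2·(0) = 1 from the rest, must sum to zero.
n + 1 = 0, so n = -1.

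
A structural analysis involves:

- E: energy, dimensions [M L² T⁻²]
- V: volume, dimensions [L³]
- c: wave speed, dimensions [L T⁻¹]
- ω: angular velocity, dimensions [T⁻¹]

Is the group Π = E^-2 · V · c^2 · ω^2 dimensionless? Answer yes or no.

Sum the exponent of each base dimension across the product:
  M: −2·[E]_M + [V]_M + 2·[c]_M + 2·[ω]_M = −2·(1) + (0) + 2·(0) + 2·(0) = -2
  L: −2·[E]_L + [V]_L + 2·[c]_L + 2·[ω]_L = −2·(2) + (3) + 2·(1) + 2·(0) = 1
  T: −2·[E]_T + [V]_T + 2·[c]_T + 2·[ω]_T = −2·(-2) + (0) + 2·(-1) + 2·(-1) = 0
Net dimensions [M⁻² L] ≠ [1] — not dimensionless.

no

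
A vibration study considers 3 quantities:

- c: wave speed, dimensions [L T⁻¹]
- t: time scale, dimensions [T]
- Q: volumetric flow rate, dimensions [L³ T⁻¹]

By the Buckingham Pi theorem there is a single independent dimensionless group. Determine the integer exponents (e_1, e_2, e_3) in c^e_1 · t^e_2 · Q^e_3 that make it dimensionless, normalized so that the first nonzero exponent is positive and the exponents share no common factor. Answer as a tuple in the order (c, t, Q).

(3, 2, -1)

L: e_1·(1) + e_2·(0) + e_3·(3) = 0
T: e_1·(-1) + e_2·(1) + e_3·(-1) = 0
Solving this homogeneous linear system for the smallest-integer solution (first nonzero entry positive) gives (3, 2, -1).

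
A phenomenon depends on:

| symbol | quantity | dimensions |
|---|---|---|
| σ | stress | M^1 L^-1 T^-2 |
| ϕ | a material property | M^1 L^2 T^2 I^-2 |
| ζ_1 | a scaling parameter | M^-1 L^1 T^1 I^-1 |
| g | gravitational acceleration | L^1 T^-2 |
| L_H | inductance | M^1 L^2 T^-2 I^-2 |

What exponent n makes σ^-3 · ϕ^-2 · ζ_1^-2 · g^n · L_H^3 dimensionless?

Balance the L exponent: (1)·n from g, plus −3·(-1) − 2·(2) − 2·(1) + 3·(2) = 3 from the rest, must sum to zero.
n + 3 = 0, so n = -3.

-3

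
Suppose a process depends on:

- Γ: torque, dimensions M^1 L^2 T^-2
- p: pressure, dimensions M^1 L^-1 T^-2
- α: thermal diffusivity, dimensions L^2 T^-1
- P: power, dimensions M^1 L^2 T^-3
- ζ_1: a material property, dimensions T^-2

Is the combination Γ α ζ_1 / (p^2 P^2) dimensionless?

Sum the exponent of each base dimension across the product:
  M: [Γ]_M − 2·[p]_M + [α]_M − 2·[P]_M + [ζ_1]_M = (1) − 2·(1) + (0) − 2·(1) + (0) = -3
  L: [Γ]_L − 2·[p]_L + [α]_L − 2·[P]_L + [ζ_1]_L = (2) − 2·(-1) + (2) − 2·(2) + (0) = 2
  T: [Γ]_T − 2·[p]_T + [α]_T − 2·[P]_T + [ζ_1]_T = (-2) − 2·(-2) + (-1) − 2·(-3) + (-2) = 5
Net dimensions [M⁻³ L² T⁵] ≠ [1] — not dimensionless.

no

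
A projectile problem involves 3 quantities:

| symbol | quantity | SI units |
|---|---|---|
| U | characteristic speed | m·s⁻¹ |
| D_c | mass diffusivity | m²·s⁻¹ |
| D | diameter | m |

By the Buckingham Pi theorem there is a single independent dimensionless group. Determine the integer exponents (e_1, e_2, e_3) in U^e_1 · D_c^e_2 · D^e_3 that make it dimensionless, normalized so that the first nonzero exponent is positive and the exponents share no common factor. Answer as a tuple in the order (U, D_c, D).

L: e_1·(1) + e_2·(2) + e_3·(1) = 0
T: e_1·(-1) + e_2·(-1) + e_3·(0) = 0
Solving this homogeneous linear system for the smallest-integer solution (first nonzero entry positive) gives (1, -1, 1).

(1, -1, 1)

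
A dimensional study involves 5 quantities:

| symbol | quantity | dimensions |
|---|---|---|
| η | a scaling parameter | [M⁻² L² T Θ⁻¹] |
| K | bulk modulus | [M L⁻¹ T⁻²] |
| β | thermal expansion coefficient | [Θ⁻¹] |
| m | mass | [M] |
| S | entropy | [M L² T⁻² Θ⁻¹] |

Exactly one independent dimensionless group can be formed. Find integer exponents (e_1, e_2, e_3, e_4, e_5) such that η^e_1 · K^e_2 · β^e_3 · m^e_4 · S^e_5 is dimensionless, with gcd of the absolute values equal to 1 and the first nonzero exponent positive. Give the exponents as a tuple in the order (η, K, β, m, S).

(2, 2, -1, 3, -1)

M: e_1·(-2) + e_2·(1) + e_3·(0) + e_4·(1) + e_5·(1) = 0
L: e_1·(2) + e_2·(-1) + e_3·(0) + e_4·(0) + e_5·(2) = 0
T: e_1·(1) + e_2·(-2) + e_3·(0) + e_4·(0) + e_5·(-2) = 0
Θ: e_1·(-1) + e_2·(0) + e_3·(-1) + e_4·(0) + e_5·(-1) = 0
Solving this homogeneous linear system for the smallest-integer solution (first nonzero entry positive) gives (2, 2, -1, 3, -1).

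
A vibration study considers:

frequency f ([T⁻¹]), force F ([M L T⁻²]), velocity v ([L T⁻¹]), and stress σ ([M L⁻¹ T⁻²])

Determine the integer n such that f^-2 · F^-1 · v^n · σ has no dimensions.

2

Balance the L exponent: (1)·n from v, plus −2·(0) − (1) + (-1) = -2 from the rest, must sum to zero.
n − 2 = 0, so n = 2.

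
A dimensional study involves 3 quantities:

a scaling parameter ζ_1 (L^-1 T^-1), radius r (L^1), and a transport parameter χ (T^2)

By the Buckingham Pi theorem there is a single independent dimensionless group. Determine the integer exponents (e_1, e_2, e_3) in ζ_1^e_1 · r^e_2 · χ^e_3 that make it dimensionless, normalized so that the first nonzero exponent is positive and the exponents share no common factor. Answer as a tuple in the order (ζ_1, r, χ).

L: e_1·(-1) + e_2·(1) + e_3·(0) = 0
T: e_1·(-1) + e_2·(0) + e_3·(2) = 0
Solving this homogeneous linear system for the smallest-integer solution (first nonzero entry positive) gives (2, 2, 1).

(2, 2, 1)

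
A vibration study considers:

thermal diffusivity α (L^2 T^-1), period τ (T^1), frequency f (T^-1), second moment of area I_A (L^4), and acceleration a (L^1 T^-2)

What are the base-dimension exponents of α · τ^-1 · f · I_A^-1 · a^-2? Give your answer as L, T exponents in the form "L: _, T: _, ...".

Collect each base-dimension exponent across the product:
  L: (2) − (0) + (0) − (4) − 2·(1) = -4
  T: (-1) − (1) + (-1) − (0) − 2·(-2) = 1
So the dimensions are [L⁻⁴ T].

L: -4, T: 1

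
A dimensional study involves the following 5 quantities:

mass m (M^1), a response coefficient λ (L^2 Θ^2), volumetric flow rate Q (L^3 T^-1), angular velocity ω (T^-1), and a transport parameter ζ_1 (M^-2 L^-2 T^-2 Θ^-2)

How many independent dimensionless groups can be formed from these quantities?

There are 5 variables and 4 base dimensions (M, L, T, Θ).
The dimension matrix has rank 4.
Independent dimensionless groups: 5 − 4 = 1.

1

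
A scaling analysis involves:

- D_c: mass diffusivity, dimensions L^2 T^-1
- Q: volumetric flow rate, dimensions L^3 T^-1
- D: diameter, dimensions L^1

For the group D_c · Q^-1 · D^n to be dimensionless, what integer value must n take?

1

Balance the L exponent: (1)·n from D, plus (2) − (3) = -1 from the rest, must sum to zero.
n − 1 = 0, so n = 1.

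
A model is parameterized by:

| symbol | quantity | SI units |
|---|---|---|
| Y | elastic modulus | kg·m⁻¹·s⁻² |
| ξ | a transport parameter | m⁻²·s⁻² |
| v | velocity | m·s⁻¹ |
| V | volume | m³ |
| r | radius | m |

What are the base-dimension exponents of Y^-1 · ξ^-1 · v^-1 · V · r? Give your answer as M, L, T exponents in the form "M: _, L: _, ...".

Collect each base-dimension exponent across the product:
  M: −(1) − (0) − (0) + (0) + (0) = -1
  L: −(-1) − (-2) − (1) + (3) + (1) = 6
  T: −(-2) − (-2) − (-1) + (0) + (0) = 5
So the dimensions are [M⁻¹ L⁶ T⁵].

M: -1, L: 6, T: 5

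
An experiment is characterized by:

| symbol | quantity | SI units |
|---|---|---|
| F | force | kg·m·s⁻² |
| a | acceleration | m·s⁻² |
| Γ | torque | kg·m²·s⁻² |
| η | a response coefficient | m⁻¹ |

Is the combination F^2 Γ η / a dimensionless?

Sum the exponent of each base dimension across the product:
  M: 2·[F]_M − [a]_M + [Γ]_M + [η]_M = 2·(1) − (0) + (1) + (0) = 3
  L: 2·[F]_L − [a]_L + [Γ]_L + [η]_L = 2·(1) − (1) + (2) + (-1) = 2
  T: 2·[F]_T − [a]_T + [Γ]_T + [η]_T = 2·(-2) − (-2) + (-2) + (0) = -4
Net dimensions [M³ L² T⁻⁴] ≠ [1] — not dimensionless.

no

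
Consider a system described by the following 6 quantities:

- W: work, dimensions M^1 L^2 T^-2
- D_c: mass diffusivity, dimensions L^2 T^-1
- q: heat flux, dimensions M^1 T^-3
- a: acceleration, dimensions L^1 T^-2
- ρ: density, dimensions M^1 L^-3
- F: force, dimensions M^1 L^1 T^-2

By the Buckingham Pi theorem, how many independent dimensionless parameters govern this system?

3

There are 6 variables and 3 base dimensions (M, L, T).
The dimension matrix has rank 3.
Independent dimensionless groups: 6 − 3 = 3.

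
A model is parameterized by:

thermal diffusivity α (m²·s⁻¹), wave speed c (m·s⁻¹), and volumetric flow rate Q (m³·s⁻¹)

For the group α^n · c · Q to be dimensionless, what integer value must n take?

Balance the L exponent: (2)·n from α, plus (1) + (3) = 4 from the rest, must sum to zero.
2n + 4 = 0, so n = -2.

-2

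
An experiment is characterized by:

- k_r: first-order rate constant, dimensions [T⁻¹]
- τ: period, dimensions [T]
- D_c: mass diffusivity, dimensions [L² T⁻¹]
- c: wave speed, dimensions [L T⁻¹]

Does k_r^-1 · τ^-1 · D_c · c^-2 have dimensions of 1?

Sum the exponent of each base dimension across the product:
  L: −[k_r]_L − [τ]_L + [D_c]_L − 2·[c]_L = −(0) − (0) + (2) − 2·(1) = 0
  T: −[k_r]_T − [τ]_T + [D_c]_T − 2·[c]_T = −(-1) − (1) + (-1) − 2·(-1) = 1
Net dimensions [T] ≠ [1] — not dimensionless.

no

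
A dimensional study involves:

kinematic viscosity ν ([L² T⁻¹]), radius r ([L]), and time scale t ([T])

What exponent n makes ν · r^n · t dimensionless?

Balance the L exponent: (1)·n from r, plus (2) + (0) = 2 from the rest, must sum to zero.
n + 2 = 0, so n = -2.

-2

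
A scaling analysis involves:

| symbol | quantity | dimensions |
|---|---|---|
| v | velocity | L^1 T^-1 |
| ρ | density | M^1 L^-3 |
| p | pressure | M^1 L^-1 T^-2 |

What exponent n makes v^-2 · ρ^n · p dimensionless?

-1

Balance the M exponent: (1)·n from ρ, plus −2·(0) + (1) = 1 from the rest, must sum to zero.
n + 1 = 0, so n = -1.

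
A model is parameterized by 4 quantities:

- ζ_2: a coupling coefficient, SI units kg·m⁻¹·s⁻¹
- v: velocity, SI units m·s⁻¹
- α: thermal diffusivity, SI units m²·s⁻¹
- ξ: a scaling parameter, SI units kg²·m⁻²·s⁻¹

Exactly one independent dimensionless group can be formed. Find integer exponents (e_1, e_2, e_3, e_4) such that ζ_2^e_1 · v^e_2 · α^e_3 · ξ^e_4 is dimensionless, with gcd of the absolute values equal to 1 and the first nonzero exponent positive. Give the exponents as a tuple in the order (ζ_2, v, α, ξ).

M: e_1·(1) + e_2·(0) + e_3·(0) + e_4·(2) = 0
L: e_1·(-1) + e_2·(1) + e_3·(2) + e_4·(-2) = 0
T: e_1·(-1) + e_2·(-1) + e_3·(-1) + e_4·(-1) = 0
Solving this homogeneous linear system for the smallest-integer solution (first nonzero entry positive) gives (2, -2, 1, -1).

(2, -2, 1, -1)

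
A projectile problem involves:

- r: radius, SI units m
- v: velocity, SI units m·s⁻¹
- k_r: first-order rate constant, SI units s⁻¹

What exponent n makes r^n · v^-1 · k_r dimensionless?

Balance the L exponent: (1)·n from r, plus −(1) + (0) = -1 from the rest, must sum to zero.
n − 1 = 0, so n = 1.

1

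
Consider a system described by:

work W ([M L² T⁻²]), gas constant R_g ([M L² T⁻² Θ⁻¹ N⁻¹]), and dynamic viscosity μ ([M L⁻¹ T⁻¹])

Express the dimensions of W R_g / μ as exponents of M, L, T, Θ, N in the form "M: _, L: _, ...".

Collect each base-dimension exponent across the product:
  M: (1) + (1) − (1) = 1
  L: (2) + (2) − (-1) = 5
  T: (-2) + (-2) − (-1) = -3
  Θ: (0) + (-1) − (0) = -1
  N: (0) + (-1) − (0) = -1
So the dimensions are [M L⁵ T⁻³ Θ⁻¹ N⁻¹].

M: 1, L: 5, T: -3, Θ: -1, N: -1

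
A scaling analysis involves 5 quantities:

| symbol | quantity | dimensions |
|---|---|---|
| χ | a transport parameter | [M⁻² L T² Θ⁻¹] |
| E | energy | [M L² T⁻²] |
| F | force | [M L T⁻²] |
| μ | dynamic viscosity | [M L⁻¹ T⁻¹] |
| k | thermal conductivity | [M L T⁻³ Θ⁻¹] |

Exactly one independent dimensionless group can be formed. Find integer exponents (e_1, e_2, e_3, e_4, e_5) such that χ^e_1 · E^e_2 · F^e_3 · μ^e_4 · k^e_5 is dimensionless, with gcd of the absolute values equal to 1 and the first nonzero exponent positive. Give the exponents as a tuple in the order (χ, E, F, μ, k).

M: e_1·(-2) + e_2·(1) + e_3·(1) + e_4·(1) + e_5·(1) = 0
L: e_1·(1) + e_2·(2) + e_3·(1) + e_4·(-1) + e_5·(1) = 0
T: e_1·(2) + e_2·(-2) + e_3·(-2) + e_4·(-1) + e_5·(-3) = 0
Θ: e_1·(-1) + e_2·(0) + e_3·(0) + e_4·(0) + e_5·(-1) = 0
Solving this homogeneous linear system for the smallest-integer solution (first nonzero entry positive) gives (1, -1, 3, 1, -1).

(1, -1, 3, 1, -1)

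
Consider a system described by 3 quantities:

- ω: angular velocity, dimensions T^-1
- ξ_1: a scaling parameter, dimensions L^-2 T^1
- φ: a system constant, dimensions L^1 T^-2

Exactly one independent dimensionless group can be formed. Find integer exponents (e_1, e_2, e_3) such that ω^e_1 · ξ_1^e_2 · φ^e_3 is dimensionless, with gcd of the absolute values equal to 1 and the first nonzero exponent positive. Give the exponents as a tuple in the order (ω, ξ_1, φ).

(3, -1, -2)

L: e_1·(0) + e_2·(-2) + e_3·(1) = 0
T: e_1·(-1) + e_2·(1) + e_3·(-2) = 0
Solving this homogeneous linear system for the smallest-integer solution (first nonzero entry positive) gives (3, -1, -2).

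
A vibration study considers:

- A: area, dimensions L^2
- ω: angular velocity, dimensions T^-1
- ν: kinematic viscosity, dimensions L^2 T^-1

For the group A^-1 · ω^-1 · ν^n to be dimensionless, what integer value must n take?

Balance the L exponent: (2)·n from ν, plus −(2) − (0) = -2 from the rest, must sum to zero.
2n − 2 = 0, so n = 1.

1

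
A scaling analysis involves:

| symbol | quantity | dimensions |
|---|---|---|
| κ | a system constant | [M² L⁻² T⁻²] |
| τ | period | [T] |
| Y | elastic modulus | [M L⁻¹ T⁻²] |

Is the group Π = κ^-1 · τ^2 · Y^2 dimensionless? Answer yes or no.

Sum the exponent of each base dimension across the product:
  M: −[κ]_M + 2·[τ]_M + 2·[Y]_M = −(2) + 2·(0) + 2·(1) = 0
  L: −[κ]_L + 2·[τ]_L + 2·[Y]_L = −(-2) + 2·(0) + 2·(-1) = 0
  T: −[κ]_T + 2·[τ]_T + 2·[Y]_T = −(-2) + 2·(1) + 2·(-2) = 0
All base exponents vanish — dimensionless.

yes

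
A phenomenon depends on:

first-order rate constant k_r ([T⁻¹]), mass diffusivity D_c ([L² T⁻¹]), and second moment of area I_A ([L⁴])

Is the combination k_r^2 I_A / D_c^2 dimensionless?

yes

Sum the exponent of each base dimension across the product:
  M: 2·[k_r]_M − 2·[D_c]_M + [I_A]_M = 2·(0) − 2·(0) + (0) = 0
  L: 2·[k_r]_L − 2·[D_c]_L + [I_A]_L = 2·(0) − 2·(2) + (4) = 0
  T: 2·[k_r]_T − 2·[D_c]_T + [I_A]_T = 2·(-1) − 2·(-1) + (0) = 0
All base exponents vanish — dimensionless.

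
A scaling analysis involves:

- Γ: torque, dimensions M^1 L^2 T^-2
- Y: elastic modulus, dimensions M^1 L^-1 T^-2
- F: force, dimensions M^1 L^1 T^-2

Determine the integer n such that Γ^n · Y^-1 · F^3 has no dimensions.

Balance the M exponent: (1)·n from Γ, plus −(1) + 3·(1) = 2 from the rest, must sum to zero.
n + 2 = 0, so n = -2.

-2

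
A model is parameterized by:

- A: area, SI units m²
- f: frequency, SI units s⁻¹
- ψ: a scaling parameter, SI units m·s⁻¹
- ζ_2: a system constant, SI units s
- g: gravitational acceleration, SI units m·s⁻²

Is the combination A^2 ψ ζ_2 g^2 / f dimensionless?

Sum the exponent of each base dimension across the product:
  L: 2·[A]_L − [f]_L + [ψ]_L + [ζ_2]_L + 2·[g]_L = 2·(2) − (0) + (1) + (0) + 2·(1) = 7
  T: 2·[A]_T − [f]_T + [ψ]_T + [ζ_2]_T + 2·[g]_T = 2·(0) − (-1) + (-1) + (1) + 2·(-2) = -3
Net dimensions [L⁷ T⁻³] ≠ [1] — not dimensionless.

no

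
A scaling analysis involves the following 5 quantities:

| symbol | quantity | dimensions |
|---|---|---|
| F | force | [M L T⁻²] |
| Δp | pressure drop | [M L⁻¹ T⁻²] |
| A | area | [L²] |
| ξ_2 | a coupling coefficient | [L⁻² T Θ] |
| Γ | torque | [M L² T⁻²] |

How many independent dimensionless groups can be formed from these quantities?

There are 5 variables and 4 base dimensions (M, L, T, Θ).
The dimension matrix has rank 3 (less than 4: the dimension vectors are linearly dependent).
Independent dimensionless groups: 5 − 3 = 2.

2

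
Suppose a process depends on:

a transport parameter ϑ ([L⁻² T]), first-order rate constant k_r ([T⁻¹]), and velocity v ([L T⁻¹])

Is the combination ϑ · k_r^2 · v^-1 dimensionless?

no

Sum the exponent of each base dimension across the product:
  L: [ϑ]_L + 2·[k_r]_L − [v]_L = (-2) + 2·(0) − (1) = -3
  T: [ϑ]_T + 2·[k_r]_T − [v]_T = (1) + 2·(-1) − (-1) = 0
Net dimensions [L⁻³] ≠ [1] — not dimensionless.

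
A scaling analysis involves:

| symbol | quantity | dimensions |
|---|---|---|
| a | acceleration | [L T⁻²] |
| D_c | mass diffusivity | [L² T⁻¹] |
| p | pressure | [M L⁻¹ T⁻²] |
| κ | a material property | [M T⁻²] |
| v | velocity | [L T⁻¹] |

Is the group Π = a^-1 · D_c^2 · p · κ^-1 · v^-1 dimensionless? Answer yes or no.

no

Sum the exponent of each base dimension across the product:
  M: −[a]_M + 2·[D_c]_M + [p]_M − [κ]_M − [v]_M = −(0) + 2·(0) + (1) − (1) − (0) = 0
  L: −[a]_L + 2·[D_c]_L + [p]_L − [κ]_L − [v]_L = −(1) + 2·(2) + (-1) − (0) − (1) = 1
  T: −[a]_T + 2·[D_c]_T + [p]_T − [κ]_T − [v]_T = −(-2) + 2·(-1) + (-2) − (-2) − (-1) = 1
Net dimensions [L T] ≠ [1] — not dimensionless.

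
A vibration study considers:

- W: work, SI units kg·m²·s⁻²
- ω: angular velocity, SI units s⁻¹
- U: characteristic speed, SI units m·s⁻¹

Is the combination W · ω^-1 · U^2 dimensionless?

Sum the exponent of each base dimension across the product:
  M: [W]_M − [ω]_M + 2·[U]_M = (1) − (0) + 2·(0) = 1
  L: [W]_L − [ω]_L + 2·[U]_L = (2) − (0) + 2·(1) = 4
  T: [W]_T − [ω]_T + 2·[U]_T = (-2) − (-1) + 2·(-1) = -3
Net dimensions [M L⁴ T⁻³] ≠ [1] — not dimensionless.

no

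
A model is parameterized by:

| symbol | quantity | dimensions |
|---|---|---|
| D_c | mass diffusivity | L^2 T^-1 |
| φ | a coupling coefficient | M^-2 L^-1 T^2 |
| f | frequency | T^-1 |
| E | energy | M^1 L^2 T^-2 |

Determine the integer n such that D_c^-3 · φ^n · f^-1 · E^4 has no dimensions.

2

Balance the M exponent: (-2)·n from φ, plus −3·(0) − (0) + 4·(1) = 4 from the rest, must sum to zero.
-2n + 4 = 0, so n = 2.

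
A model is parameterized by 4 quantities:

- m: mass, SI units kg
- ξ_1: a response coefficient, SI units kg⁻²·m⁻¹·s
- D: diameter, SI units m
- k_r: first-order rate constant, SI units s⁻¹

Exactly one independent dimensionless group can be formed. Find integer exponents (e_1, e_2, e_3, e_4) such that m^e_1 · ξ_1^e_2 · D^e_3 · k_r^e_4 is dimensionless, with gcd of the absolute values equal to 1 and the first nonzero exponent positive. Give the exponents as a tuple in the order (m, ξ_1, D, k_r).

(2, 1, 1, 1)

M: e_1·(1) + e_2·(-2) + e_3·(0) + e_4·(0) = 0
L: e_1·(0) + e_2·(-1) + e_3·(1) + e_4·(0) = 0
T: e_1·(0) + e_2·(1) + e_3·(0) + e_4·(-1) = 0
Solving this homogeneous linear system for the smallest-integer solution (first nonzero entry positive) gives (2, 1, 1, 1).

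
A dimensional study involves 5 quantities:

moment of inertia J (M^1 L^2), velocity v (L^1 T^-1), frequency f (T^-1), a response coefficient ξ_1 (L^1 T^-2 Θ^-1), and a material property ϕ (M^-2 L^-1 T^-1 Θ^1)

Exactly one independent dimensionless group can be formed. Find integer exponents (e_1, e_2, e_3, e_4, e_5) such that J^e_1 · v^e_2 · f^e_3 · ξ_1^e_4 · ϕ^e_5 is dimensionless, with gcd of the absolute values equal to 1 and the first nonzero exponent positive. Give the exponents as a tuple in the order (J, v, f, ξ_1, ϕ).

(2, -4, 1, 1, 1)

M: e_1·(1) + e_2·(0) + e_3·(0) + e_4·(0) + e_5·(-2) = 0
L: e_1·(2) + e_2·(1) + e_3·(0) + e_4·(1) + e_5·(-1) = 0
T: e_1·(0) + e_2·(-1) + e_3·(-1) + e_4·(-2) + e_5·(-1) = 0
Θ: e_1·(0) + e_2·(0) + e_3·(0) + e_4·(-1) + e_5·(1) = 0
Solving this homogeneous linear system for the smallest-integer solution (first nonzero entry positive) gives (2, -4, 1, 1, 1).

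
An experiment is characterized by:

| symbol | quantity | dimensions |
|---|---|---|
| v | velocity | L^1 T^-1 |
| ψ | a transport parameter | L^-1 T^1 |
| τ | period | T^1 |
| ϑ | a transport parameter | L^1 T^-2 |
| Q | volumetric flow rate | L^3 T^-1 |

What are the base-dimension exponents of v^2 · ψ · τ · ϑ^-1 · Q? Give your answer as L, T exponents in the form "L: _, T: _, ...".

Collect each base-dimension exponent across the product:
  L: 2·(1) + (-1) + (0) − (1) + (3) = 3
  T: 2·(-1) + (1) + (1) − (-2) + (-1) = 1
So the dimensions are [L³ T].

L: 3, T: 1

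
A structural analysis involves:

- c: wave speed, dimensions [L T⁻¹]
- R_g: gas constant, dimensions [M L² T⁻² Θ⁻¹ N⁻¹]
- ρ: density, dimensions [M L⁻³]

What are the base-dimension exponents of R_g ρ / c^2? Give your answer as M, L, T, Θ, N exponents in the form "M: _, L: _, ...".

M: 2, L: -3, T: 0, Θ: -1, N: -1

Collect each base-dimension exponent across the product:
  M: −2·(0) + (1) + (1) = 2
  L: −2·(1) + (2) + (-3) = -3
  T: −2·(-1) + (-2) + (0) = 0
  Θ: −2·(0) + (-1) + (0) = -1
  N: −2·(0) + (-1) + (0) = -1
So the dimensions are [M² L⁻³ Θ⁻¹ N⁻¹].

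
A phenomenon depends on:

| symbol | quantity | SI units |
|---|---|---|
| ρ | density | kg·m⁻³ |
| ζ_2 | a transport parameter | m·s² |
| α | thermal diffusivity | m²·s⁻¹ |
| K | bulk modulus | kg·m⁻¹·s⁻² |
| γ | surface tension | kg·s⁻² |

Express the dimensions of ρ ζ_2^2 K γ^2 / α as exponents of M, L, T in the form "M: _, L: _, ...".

M: 4, L: -4, T: -1

Collect each base-dimension exponent across the product:
  M: (1) + 2·(0) − (0) + (1) + 2·(1) = 4
  L: (-3) + 2·(1) − (2) + (-1) + 2·(0) = -4
  T: (0) + 2·(2) − (-1) + (-2) + 2·(-2) = -1
So the dimensions are [M⁴ L⁻⁴ T⁻¹].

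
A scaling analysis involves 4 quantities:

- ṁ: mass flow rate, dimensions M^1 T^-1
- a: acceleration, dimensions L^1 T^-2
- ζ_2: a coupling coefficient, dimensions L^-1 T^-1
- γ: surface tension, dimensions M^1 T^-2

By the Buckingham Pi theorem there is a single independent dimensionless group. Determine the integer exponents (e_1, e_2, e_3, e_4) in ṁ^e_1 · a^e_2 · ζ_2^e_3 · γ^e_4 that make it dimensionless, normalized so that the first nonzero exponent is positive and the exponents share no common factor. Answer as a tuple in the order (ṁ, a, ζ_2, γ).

M: e_1·(1) + e_2·(0) + e_3·(0) + e_4·(1) = 0
L: e_1·(0) + e_2·(1) + e_3·(-1) + e_4·(0) = 0
T: e_1·(-1) + e_2·(-2) + e_3·(-1) + e_4·(-2) = 0
Solving this homogeneous linear system for the smallest-integer solution (first nonzero entry positive) gives (3, 1, 1, -3).

(3, 1, 1, -3)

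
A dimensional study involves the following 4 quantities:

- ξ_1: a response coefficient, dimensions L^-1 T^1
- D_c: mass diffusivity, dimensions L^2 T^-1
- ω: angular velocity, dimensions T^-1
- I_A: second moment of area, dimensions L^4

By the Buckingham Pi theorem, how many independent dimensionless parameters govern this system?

There are 4 variables and 2 base dimensions (L, T).
The dimension matrix has rank 2.
Independent dimensionless groups: 4 − 2 = 2.

2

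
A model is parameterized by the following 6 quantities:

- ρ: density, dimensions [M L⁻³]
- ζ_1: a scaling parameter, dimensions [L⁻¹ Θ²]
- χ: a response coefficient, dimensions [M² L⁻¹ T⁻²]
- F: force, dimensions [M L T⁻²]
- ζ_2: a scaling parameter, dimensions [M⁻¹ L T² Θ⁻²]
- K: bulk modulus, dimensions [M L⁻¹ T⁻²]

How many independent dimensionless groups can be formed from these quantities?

2

There are 6 variables and 4 base dimensions (M, L, T, Θ).
The dimension matrix has rank 4.
Independent dimensionless groups: 6 − 4 = 2.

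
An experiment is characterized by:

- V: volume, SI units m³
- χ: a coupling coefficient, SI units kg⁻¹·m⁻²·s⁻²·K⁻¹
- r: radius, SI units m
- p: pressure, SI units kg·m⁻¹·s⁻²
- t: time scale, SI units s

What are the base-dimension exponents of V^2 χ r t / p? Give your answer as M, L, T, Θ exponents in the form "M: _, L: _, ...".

Collect each base-dimension exponent across the product:
  M: 2·(0) + (-1) + (0) − (1) + (0) = -2
  L: 2·(3) + (-2) + (1) − (-1) + (0) = 6
  T: 2·(0) + (-2) + (0) − (-2) + (1) = 1
  Θ: 2·(0) + (-1) + (0) − (0) + (0) = -1
So the dimensions are [M⁻² L⁶ T Θ⁻¹].

M: -2, L: 6, T: 1, Θ: -1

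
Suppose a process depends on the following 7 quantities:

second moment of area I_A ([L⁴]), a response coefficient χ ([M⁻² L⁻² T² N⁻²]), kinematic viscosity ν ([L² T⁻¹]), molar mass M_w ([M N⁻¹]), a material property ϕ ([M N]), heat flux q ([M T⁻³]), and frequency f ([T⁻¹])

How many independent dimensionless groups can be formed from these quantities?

There are 7 variables and 4 base dimensions (M, L, T, N).
The dimension matrix has rank 4.
Independent dimensionless groups: 7 − 4 = 3.

3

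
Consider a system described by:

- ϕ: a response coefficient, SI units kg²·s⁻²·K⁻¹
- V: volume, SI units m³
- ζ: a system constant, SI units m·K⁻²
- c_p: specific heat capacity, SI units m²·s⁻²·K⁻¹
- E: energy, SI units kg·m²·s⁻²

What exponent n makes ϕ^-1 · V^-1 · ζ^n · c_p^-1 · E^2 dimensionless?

Balance the L exponent: (1)·n from ζ, plus −(0) − (3) − (2) + 2·(2) = -1 from the rest, must sum to zero.
n − 1 = 0, so n = 1.

1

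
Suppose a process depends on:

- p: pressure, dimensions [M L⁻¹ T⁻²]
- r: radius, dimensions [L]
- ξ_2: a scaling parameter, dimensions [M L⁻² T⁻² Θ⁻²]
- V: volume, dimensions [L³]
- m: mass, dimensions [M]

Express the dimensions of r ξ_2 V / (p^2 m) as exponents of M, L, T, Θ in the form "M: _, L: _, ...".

Collect each base-dimension exponent across the product:
  M: −2·(1) + (0) + (1) + (0) − (1) = -2
  L: −2·(-1) + (1) + (-2) + (3) − (0) = 4
  T: −2·(-2) + (0) + (-2) + (0) − (0) = 2
  Θ: −2·(0) + (0) + (-2) + (0) − (0) = -2
So the dimensions are [M⁻² L⁴ T² Θ⁻²].

M: -2, L: 4, T: 2, Θ: -2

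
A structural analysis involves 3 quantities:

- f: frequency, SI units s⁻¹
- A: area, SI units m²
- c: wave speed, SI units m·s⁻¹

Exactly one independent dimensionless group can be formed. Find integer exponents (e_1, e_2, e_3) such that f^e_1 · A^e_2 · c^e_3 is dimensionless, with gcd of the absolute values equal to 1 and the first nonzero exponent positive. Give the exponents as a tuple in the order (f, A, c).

L: e_1·(0) + e_2·(2) + e_3·(1) = 0
T: e_1·(-1) + e_2·(0) + e_3·(-1) = 0
Solving this homogeneous linear system for the smallest-integer solution (first nonzero entry positive) gives (2, 1, -2).

(2, 1, -2)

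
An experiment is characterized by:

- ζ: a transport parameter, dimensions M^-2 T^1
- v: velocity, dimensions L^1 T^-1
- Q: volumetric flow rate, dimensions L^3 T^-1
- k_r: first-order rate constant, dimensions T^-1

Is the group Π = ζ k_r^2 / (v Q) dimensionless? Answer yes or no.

no

Sum the exponent of each base dimension across the product:
  M: [ζ]_M − [v]_M − [Q]_M + 2·[k_r]_M = (-2) − (0) − (0) + 2·(0) = -2
  L: [ζ]_L − [v]_L − [Q]_L + 2·[k_r]_L = (0) − (1) − (3) + 2·(0) = -4
  T: [ζ]_T − [v]_T − [Q]_T + 2·[k_r]_T = (1) − (-1) − (-1) + 2·(-1) = 1
Net dimensions [M⁻² L⁻⁴ T] ≠ [1] — not dimensionless.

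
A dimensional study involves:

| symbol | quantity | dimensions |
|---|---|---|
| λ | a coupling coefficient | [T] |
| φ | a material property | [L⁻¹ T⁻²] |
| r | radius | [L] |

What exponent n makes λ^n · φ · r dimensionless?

2

Balance the T exponent: (1)·n from λ, plus (-2) + (0) = -2 from the rest, must sum to zero.
n − 2 = 0, so n = 2.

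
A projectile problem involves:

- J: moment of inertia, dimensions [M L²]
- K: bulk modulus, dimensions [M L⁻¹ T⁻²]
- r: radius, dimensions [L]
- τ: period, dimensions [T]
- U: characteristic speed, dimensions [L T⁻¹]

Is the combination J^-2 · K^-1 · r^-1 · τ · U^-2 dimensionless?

no

Sum the exponent of each base dimension across the product:
  M: −2·[J]_M − [K]_M − [r]_M + [τ]_M − 2·[U]_M = −2·(1) − (1) − (0) + (0) − 2·(0) = -3
  L: −2·[J]_L − [K]_L − [r]_L + [τ]_L − 2·[U]_L = −2·(2) − (-1) − (1) + (0) − 2·(1) = -6
  T: −2·[J]_T − [K]_T − [r]_T + [τ]_T − 2·[U]_T = −2·(0) − (-2) − (0) + (1) − 2·(-1) = 5
Net dimensions [M⁻³ L⁻⁶ T⁵] ≠ [1] — not dimensionless.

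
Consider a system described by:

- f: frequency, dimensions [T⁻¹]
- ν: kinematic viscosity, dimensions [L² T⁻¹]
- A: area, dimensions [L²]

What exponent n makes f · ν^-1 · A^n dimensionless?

Balance the L exponent: (2)·n from A, plus (0) − (2) = -2 from the rest, must sum to zero.
2n − 2 = 0, so n = 1.

1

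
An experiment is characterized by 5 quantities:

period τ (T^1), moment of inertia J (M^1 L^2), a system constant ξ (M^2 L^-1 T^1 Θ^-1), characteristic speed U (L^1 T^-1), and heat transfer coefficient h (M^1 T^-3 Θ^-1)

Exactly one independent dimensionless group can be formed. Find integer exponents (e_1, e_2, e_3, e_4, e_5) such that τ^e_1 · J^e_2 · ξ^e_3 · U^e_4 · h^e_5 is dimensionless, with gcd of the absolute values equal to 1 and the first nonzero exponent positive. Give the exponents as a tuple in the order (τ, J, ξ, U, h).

M: e_1·(0) + e_2·(1) + e_3·(2) + e_4·(0) + e_5·(1) = 0
L: e_1·(0) + e_2·(2) + e_3·(-1) + e_4·(1) + e_5·(0) = 0
T: e_1·(1) + e_2·(0) + e_3·(1) + e_4·(-1) + e_5·(-3) = 0
Θ: e_1·(0) + e_2·(0) + e_3·(-1) + e_4·(0) + e_5·(-1) = 0
Solving this homogeneous linear system for the smallest-integer solution (first nonzero entry positive) gives (1, 1, -1, -3, 1).

(1, 1, -1, -3, 1)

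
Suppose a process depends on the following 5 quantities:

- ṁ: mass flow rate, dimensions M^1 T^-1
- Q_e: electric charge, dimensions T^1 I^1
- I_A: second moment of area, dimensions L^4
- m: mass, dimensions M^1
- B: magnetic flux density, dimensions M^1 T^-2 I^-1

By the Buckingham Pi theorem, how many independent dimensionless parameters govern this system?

There are 5 variables and 4 base dimensions (M, L, T, I).
The dimension matrix has rank 4.
Independent dimensionless groups: 5 − 4 = 1.

1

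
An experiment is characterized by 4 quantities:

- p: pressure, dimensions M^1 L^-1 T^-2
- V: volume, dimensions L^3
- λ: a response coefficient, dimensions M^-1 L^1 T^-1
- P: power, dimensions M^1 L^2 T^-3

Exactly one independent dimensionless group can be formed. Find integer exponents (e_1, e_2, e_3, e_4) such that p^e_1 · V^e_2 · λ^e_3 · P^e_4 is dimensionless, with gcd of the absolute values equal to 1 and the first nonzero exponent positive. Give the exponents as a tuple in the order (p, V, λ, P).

(4, 3, 1, -3)

M: e_1·(1) + e_2·(0) + e_3·(-1) + e_4·(1) = 0
L: e_1·(-1) + e_2·(3) + e_3·(1) + e_4·(2) = 0
T: e_1·(-2) + e_2·(0) + e_3·(-1) + e_4·(-3) = 0
Solving this homogeneous linear system for the smallest-integer solution (first nonzero entry positive) gives (4, 3, 1, -3).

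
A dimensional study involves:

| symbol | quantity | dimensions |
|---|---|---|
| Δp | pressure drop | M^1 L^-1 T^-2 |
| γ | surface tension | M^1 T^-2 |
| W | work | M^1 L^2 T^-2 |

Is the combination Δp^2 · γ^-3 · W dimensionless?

yes

Sum the exponent of each base dimension across the product:
  M: 2·[Δp]_M − 3·[γ]_M + [W]_M = 2·(1) − 3·(1) + (1) = 0
  L: 2·[Δp]_L − 3·[γ]_L + [W]_L = 2·(-1) − 3·(0) + (2) = 0
  T: 2·[Δp]_T − 3·[γ]_T + [W]_T = 2·(-2) − 3·(-2) + (-2) = 0
  Θ: 2·[Δp]_Θ − 3·[γ]_Θ + [W]_Θ = 2·(0) − 3·(0) + (0) = 0
All base exponents vanish — dimensionless.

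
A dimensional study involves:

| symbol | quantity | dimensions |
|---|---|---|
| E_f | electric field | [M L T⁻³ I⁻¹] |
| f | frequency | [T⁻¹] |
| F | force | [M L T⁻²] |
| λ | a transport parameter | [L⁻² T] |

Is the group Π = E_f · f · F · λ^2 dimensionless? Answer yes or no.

no

Sum the exponent of each base dimension across the product:
  M: [E_f]_M + [f]_M + [F]_M + 2·[λ]_M = (1) + (0) + (1) + 2·(0) = 2
  L: [E_f]_L + [f]_L + [F]_L + 2·[λ]_L = (1) + (0) + (1) + 2·(-2) = -2
  T: [E_f]_T + [f]_T + [F]_T + 2·[λ]_T = (-3) + (-1) + (-2) + 2·(1) = -4
  I: [E_f]_I + [f]_I + [F]_I + 2·[λ]_I = (-1) + (0) + (0) + 2·(0) = -1
Net dimensions [M² L⁻² T⁻⁴ I⁻¹] ≠ [1] — not dimensionless.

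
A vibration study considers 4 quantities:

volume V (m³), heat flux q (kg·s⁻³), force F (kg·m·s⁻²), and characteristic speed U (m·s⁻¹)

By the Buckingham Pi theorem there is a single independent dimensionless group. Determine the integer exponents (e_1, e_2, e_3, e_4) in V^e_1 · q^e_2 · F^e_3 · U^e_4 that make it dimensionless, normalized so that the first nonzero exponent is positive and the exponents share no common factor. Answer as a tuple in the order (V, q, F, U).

M: e_1·(0) + e_2·(1) + e_3·(1) + e_4·(0) = 0
L: e_1·(3) + e_2·(0) + e_3·(1) + e_4·(1) = 0
T: e_1·(0) + e_2·(-3) + e_3·(-2) + e_4·(-1) = 0
Solving this homogeneous linear system for the smallest-integer solution (first nonzero entry positive) gives (2, 3, -3, -3).

(2, 3, -3, -3)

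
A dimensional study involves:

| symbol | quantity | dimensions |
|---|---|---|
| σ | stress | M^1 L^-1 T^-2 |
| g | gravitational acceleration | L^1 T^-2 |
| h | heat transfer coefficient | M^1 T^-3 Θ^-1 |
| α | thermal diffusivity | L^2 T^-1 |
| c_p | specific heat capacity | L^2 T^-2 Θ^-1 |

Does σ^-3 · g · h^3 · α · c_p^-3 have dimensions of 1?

yes

Sum the exponent of each base dimension across the product:
  M: −3·[σ]_M + [g]_M + 3·[h]_M + [α]_M − 3·[c_p]_M = −3·(1) + (0) + 3·(1) + (0) − 3·(0) = 0
  L: −3·[σ]_L + [g]_L + 3·[h]_L + [α]_L − 3·[c_p]_L = −3·(-1) + (1) + 3·(0) + (2) − 3·(2) = 0
  T: −3·[σ]_T + [g]_T + 3·[h]_T + [α]_T − 3·[c_p]_T = −3·(-2) + (-2) + 3·(-3) + (-1) − 3·(-2) = 0
  Θ: −3·[σ]_Θ + [g]_Θ + 3·[h]_Θ + [α]_Θ − 3·[c_p]_Θ = −3·(0) + (0) + 3·(-1) + (0) − 3·(-1) = 0
All base exponents vanish — dimensionless.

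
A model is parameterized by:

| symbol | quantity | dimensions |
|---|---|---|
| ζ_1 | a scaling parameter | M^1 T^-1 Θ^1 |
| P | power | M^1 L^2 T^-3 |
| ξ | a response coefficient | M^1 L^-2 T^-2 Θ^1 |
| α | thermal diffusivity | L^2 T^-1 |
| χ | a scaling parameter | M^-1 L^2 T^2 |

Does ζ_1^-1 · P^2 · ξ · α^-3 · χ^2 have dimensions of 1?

yes

Sum the exponent of each base dimension across the product:
  M: −[ζ_1]_M + 2·[P]_M + [ξ]_M − 3·[α]_M + 2·[χ]_M = −(1) + 2·(1) + (1) − 3·(0) + 2·(-1) = 0
  L: −[ζ_1]_L + 2·[P]_L + [ξ]_L − 3·[α]_L + 2·[χ]_L = −(0) + 2·(2) + (-2) − 3·(2) + 2·(2) = 0
  T: −[ζ_1]_T + 2·[P]_T + [ξ]_T − 3·[α]_T + 2·[χ]_T = −(-1) + 2·(-3) + (-2) − 3·(-1) + 2·(2) = 0
  Θ: −[ζ_1]_Θ + 2·[P]_Θ + [ξ]_Θ − 3·[α]_Θ + 2·[χ]_Θ = −(1) + 2·(0) + (1) − 3·(0) + 2·(0) = 0
All base exponents vanish — dimensionless.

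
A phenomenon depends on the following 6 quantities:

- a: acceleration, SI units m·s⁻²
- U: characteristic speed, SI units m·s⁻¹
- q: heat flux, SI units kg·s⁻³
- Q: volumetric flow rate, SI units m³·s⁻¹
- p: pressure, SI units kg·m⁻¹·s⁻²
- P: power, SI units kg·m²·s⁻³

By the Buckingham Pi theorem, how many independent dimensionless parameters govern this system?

3

There are 6 variables and 3 base dimensions (M, L, T).
The dimension matrix has rank 3.
Independent dimensionless groups: 6 − 3 = 3.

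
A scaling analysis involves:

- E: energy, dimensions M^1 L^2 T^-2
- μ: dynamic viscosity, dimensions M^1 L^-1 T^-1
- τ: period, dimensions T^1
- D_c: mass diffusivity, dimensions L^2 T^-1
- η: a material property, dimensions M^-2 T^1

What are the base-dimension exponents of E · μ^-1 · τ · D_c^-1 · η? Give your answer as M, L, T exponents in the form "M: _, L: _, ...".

Collect each base-dimension exponent across the product:
  M: (1) − (1) + (0) − (0) + (-2) = -2
  L: (2) − (-1) + (0) − (2) + (0) = 1
  T: (-2) − (-1) + (1) − (-1) + (1) = 2
So the dimensions are [M⁻² L T²].

M: -2, L: 1, T: 2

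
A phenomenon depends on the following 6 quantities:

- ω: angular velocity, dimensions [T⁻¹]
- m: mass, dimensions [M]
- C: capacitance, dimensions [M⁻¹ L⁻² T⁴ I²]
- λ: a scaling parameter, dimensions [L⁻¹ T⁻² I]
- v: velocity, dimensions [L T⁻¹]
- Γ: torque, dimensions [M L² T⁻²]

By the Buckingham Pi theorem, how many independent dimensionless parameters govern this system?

There are 6 variables and 4 base dimensions (M, L, T, I).
The dimension matrix has rank 4.
Independent dimensionless groups: 6 − 4 = 2.

2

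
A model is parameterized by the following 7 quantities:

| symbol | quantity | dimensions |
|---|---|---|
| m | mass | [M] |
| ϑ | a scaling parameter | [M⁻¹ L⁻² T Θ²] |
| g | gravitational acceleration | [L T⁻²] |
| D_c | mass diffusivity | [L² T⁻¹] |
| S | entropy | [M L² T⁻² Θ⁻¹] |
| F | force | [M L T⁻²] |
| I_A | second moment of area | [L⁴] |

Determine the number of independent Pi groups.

There are 7 variables and 4 base dimensions (M, L, T, Θ).
The dimension matrix has rank 4.
Independent dimensionless groups: 7 − 4 = 3.

3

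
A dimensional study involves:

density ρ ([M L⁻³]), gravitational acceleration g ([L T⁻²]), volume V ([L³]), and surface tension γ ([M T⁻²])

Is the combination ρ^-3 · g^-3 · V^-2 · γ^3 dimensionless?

yes

Sum the exponent of each base dimension across the product:
  M: −3·[ρ]_M − 3·[g]_M − 2·[V]_M + 3·[γ]_M = −3·(1) − 3·(0) − 2·(0) + 3·(1) = 0
  L: −3·[ρ]_L − 3·[g]_L − 2·[V]_L + 3·[γ]_L = −3·(-3) − 3·(1) − 2·(3) + 3·(0) = 0
  T: −3·[ρ]_T − 3·[g]_T − 2·[V]_T + 3·[γ]_T = −3·(0) − 3·(-2) − 2·(0) + 3·(-2) = 0
  I: −3·[ρ]_I − 3·[g]_I − 2·[V]_I + 3·[γ]_I = −3·(0) − 3·(0) − 2·(0) + 3·(0) = 0
All base exponents vanish — dimensionless.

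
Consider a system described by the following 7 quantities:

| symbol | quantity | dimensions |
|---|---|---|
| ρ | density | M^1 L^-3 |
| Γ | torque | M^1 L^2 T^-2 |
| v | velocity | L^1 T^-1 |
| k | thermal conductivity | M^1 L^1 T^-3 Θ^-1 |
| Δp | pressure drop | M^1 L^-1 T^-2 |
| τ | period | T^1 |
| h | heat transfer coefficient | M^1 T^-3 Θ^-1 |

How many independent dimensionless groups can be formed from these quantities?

There are 7 variables and 4 base dimensions (M, L, T, Θ).
The dimension matrix has rank 4.
Independent dimensionless groups: 7 − 4 = 3.

3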